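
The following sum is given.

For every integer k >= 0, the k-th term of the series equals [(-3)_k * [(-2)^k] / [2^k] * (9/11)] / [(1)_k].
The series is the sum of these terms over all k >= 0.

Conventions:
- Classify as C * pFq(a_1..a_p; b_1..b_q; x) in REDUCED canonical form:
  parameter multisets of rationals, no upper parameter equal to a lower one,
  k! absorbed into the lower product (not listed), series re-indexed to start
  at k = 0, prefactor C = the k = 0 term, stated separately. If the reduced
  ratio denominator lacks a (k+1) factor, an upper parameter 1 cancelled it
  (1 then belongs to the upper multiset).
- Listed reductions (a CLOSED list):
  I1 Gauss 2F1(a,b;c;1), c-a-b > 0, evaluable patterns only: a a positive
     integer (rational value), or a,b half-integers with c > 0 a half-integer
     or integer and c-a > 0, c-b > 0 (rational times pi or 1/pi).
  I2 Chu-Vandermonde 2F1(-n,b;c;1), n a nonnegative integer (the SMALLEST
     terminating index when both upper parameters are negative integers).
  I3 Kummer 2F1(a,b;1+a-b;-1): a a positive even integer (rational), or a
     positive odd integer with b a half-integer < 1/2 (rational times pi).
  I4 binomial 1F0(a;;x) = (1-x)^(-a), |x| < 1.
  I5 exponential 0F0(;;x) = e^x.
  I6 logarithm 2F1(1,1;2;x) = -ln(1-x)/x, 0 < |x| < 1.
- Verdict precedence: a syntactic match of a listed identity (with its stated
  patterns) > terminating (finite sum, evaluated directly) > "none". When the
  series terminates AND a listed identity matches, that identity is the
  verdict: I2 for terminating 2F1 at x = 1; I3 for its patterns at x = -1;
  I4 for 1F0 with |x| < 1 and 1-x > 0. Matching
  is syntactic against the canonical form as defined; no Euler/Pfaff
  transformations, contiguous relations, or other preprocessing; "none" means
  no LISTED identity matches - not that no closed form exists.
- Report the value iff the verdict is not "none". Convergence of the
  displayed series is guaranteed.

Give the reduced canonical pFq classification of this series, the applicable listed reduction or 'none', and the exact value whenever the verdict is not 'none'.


x = -1 here; the reduced form reads 1F0, upper {-3}, lower {-}, C = 9/11. Verdict: terminating. (-3)_k vanishes past k = 3, leaving a 4-term sum, computed directly. Value: 72/11.

Key step: t_0 being 9/11, (1)_k (C = 9/11, x = -1) is k! itself.
Consecutive-term ratio: r(k) = (-1) * (k-3) / [(k+1)] - rational in k. x = (-1); t_0 = 9/11; negate the roots.


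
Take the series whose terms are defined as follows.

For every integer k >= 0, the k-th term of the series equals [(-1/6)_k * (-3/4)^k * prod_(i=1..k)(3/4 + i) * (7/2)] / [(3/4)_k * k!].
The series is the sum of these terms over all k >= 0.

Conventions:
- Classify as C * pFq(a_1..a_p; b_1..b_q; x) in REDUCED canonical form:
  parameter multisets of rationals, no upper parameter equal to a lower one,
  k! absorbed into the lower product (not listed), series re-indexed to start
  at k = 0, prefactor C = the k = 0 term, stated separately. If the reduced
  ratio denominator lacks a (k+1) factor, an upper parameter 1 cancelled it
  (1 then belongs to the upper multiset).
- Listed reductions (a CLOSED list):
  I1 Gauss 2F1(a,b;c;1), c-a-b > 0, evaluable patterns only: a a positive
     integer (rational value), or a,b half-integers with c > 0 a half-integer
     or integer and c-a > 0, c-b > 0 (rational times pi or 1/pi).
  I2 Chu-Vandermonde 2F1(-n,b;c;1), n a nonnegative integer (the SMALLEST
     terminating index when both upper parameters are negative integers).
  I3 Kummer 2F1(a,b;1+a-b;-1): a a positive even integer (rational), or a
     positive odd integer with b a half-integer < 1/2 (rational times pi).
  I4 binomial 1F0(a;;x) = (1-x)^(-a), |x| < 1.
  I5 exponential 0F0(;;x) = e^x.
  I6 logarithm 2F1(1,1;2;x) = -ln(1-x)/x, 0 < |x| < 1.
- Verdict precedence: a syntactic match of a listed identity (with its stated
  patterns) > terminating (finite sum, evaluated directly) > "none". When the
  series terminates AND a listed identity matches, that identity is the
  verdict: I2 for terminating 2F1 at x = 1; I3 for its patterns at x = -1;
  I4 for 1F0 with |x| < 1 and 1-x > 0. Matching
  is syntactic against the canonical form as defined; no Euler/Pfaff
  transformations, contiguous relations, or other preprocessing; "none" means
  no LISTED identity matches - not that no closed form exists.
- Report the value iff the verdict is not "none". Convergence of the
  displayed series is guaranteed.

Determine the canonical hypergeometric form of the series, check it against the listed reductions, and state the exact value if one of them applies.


The tell: t_0 = 7/2 here, and the running product (prefactor 7/2) telescopes to a rising factorial.
Consecutive-term ratio: r(k) = (-3/4) * (k-1/6) (k+7/4) / [(k+3/4) (k+1)] - rational in k, leading ratio (-3/4); with t_0 = 7/2, classification follows.

With C = 7/2: the canonical form is 2F1(-1/6, 7/4; 3/4; -3/4). Verdict: none. Every listed pattern misses the 2F1 form at -3/4, upper {-1/6, 7/4}.


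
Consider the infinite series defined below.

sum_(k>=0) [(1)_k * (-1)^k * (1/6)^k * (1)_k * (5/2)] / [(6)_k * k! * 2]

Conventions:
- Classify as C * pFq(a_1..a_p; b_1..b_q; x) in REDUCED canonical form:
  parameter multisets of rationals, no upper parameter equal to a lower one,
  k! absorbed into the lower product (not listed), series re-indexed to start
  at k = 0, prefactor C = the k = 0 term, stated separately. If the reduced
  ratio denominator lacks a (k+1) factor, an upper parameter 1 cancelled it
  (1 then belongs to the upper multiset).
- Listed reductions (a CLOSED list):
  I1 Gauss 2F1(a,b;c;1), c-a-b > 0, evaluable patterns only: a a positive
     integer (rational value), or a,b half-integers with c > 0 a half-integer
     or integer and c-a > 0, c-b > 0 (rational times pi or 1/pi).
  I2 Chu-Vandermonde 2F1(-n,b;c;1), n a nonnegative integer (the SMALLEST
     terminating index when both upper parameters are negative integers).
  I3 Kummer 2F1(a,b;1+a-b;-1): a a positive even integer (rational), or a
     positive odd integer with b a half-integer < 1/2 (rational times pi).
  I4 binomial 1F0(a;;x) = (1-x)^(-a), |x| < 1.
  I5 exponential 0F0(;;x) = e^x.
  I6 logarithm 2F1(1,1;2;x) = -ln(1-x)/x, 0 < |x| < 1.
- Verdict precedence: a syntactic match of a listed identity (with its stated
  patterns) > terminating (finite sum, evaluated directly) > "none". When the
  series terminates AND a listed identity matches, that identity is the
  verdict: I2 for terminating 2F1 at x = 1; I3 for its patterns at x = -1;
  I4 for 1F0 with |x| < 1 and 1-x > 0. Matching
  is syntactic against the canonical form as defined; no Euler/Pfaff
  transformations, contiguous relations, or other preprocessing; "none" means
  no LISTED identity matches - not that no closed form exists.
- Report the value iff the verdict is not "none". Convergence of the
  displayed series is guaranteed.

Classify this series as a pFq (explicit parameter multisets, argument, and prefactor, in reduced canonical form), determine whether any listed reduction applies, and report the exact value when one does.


Key observation: t_0 = 5/4 here, and the constant factors (C = 5/4, x = -1/6) combine into one prefactor.
Term ratio: r(k) = (-1/6) * (k+1) (k+1) / [(k+6) (k+1)] ; factor over Q: parameters, x = (-1/6), and C = 5/4.

The series (x = -1/6) is 2F1: upper {1, 1}, lower {6}, prefactor 5/4. Verdict: no listed reduction: x = -1/6 and upper {1, 1} fail every I1-I6 pattern.


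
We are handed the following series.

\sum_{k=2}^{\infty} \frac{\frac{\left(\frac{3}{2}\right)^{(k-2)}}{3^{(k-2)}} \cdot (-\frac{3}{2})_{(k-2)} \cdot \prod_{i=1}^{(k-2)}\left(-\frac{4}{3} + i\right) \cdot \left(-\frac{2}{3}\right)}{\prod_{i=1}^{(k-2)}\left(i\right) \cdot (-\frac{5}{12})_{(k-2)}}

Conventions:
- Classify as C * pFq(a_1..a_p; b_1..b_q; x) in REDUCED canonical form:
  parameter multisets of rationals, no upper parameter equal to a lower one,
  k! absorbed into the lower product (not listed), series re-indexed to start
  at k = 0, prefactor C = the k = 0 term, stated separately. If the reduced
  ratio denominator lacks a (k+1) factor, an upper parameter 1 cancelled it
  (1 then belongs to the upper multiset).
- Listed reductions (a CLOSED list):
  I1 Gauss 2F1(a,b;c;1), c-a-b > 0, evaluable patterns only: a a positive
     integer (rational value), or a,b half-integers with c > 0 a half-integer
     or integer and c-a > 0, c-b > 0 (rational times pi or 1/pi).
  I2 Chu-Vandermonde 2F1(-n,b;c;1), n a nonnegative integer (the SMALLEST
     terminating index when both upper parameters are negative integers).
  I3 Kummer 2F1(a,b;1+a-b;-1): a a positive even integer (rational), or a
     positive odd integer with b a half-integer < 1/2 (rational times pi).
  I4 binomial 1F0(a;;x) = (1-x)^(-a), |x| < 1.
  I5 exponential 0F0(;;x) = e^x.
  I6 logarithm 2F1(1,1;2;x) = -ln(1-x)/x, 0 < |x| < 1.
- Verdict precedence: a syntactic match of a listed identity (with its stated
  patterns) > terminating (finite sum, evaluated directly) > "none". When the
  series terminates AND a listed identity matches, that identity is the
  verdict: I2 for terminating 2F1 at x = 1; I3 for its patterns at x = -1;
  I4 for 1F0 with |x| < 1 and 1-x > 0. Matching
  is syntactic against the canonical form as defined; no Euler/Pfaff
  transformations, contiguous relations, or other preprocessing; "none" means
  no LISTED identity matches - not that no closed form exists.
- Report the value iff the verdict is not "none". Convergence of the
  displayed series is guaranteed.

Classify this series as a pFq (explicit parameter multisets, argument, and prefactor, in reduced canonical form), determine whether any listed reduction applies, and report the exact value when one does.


Prefactor -\frac{2}{3}, argument \frac{1}{2}: 2F1 with upper {-\frac{3}{2}, -\frac{1}{3}} over lower {-\frac{5}{12}}. Verdict: none. A 2F1 with upper {-\frac{3}{2}, -\frac{1}{3}} fits none of I1-I6 at x = \frac{1}{2}; the sum runs forever.

The tell: x = \frac{1}{2} and the running product (C = -2/3) telescopes to a rising factorial.
Step ratio: r(k) = \frac{1}{2} * (k-\frac{3}{2}) (k-\frac{1}{3}) / [(k-\frac{5}{12}) (k+1)] - rational in k, leading ratio \frac{1}{2}; with t_0 = -\frac{2}{3}, classification follows.


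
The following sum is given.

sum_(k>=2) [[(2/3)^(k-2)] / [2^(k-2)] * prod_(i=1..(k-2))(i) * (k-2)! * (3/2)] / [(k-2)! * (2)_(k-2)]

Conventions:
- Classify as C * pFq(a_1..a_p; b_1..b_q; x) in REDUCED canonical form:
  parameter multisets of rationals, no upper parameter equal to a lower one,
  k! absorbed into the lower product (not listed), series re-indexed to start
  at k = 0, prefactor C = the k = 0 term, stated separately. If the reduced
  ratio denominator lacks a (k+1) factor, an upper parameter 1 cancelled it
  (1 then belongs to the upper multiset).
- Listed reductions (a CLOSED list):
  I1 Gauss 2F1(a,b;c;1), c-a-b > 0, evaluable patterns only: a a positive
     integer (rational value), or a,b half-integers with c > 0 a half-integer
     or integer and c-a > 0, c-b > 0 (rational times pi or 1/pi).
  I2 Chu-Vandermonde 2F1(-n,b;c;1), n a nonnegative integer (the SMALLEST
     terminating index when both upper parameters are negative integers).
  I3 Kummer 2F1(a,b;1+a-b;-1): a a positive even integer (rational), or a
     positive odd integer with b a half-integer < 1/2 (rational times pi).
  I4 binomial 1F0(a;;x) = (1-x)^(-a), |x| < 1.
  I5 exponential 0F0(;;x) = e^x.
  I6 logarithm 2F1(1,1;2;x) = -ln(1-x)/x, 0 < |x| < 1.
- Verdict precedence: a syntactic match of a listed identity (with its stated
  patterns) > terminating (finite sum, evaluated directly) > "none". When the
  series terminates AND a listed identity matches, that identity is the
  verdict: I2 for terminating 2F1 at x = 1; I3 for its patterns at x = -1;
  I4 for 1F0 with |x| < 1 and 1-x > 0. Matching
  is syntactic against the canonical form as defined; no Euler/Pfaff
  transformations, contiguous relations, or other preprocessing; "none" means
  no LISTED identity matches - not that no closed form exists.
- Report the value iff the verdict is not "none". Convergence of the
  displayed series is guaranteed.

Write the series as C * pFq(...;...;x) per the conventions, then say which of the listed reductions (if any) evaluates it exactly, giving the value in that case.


At argument 1/3: a 2F1 with upper {1, 1}, lower {2}, scaled by C = 3/2. Verdict: logarithm (I6) matches (the logarithm: parameters (1,1;2), x = 1/3). Exact value: (-9/2) * ln(2/3).

The tell: t_0 = 3/2 here, and the factorial ratio (prefactor 3/2) (k+a-1)!/(a-1)! is a rising factorial (a)_k.
Term ratio: r(k) = (1/3) * (k+1) (k+1) / [(k+2) (k+1)] - rational in k, leading ratio (1/3); with t_0 = 3/2, classification follows.


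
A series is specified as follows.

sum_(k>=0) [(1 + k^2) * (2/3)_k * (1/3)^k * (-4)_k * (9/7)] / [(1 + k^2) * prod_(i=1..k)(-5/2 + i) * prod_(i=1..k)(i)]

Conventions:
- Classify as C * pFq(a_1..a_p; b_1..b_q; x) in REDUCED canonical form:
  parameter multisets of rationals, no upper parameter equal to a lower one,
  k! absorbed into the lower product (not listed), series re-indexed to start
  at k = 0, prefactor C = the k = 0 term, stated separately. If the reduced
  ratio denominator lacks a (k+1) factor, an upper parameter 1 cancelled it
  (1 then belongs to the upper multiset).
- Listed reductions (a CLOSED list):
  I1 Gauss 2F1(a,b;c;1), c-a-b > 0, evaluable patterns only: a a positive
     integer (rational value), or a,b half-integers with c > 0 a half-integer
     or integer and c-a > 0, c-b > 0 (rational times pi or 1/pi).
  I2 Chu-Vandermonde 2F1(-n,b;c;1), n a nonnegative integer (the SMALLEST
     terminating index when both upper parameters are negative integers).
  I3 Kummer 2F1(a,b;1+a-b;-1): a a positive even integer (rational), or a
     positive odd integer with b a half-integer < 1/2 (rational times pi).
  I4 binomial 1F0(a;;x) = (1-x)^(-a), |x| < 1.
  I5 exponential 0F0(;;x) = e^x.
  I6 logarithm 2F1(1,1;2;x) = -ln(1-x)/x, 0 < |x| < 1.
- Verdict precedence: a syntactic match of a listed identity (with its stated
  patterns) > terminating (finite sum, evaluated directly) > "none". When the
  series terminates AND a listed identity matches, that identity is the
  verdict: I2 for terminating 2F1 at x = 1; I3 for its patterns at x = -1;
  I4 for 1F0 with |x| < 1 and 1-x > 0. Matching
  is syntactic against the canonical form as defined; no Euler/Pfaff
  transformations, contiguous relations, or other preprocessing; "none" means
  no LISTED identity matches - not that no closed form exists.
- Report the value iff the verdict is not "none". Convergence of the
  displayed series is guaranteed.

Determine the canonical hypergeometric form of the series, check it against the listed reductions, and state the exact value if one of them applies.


Prefactor 9/7, argument 1/3: 2F1 with upper {-4, 2/3} over lower {-3/2}. Verdict: terminating at k = 4: the factor (-4)_k kills every later term; summing the 5 survivors is exact. Value: 13903/6561.

Key observation: t_0 being 9/7, striking the common factor k^2 + 1 reduces the term (prefactor 9/7).
Ratio: r(k) = (1/3) * (k-4) (k+2/3) / [(k-3/2) (k+1)] - rational in k. x = (1/3); t_0 = 9/7; negate the roots.


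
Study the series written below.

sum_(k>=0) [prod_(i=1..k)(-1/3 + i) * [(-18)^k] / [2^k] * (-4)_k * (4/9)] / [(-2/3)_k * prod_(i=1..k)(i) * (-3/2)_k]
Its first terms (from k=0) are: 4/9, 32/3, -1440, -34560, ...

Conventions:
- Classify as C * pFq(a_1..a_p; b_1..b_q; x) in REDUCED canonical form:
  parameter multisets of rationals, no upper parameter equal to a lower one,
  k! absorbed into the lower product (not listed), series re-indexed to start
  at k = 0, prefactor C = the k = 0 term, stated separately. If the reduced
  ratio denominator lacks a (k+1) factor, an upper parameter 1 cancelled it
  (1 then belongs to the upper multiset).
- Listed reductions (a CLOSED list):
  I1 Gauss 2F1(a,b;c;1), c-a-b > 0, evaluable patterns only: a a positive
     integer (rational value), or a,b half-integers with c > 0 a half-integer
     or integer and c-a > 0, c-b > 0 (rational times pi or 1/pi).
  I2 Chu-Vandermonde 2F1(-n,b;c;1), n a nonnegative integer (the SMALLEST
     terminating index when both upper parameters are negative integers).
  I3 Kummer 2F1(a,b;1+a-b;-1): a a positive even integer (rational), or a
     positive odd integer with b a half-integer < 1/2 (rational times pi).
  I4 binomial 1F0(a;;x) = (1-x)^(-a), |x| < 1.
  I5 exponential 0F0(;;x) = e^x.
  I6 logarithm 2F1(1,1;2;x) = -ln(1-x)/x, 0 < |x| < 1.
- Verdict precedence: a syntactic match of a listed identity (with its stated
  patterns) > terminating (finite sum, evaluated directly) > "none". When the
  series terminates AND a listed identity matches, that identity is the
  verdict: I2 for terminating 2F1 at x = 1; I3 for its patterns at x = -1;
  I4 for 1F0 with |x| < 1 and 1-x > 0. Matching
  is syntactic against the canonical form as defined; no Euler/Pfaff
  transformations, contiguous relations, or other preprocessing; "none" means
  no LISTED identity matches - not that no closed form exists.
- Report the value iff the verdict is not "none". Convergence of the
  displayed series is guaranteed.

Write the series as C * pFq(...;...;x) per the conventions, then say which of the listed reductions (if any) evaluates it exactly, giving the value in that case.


The series (x = -9) is 2F2: upper {-4, 2/3}, lower {-3/2, -2/3}, prefactor 4/9. Verdict: terminating. (-4)_k vanishes past k = 4, leaving a 5-term sum, computed directly. Sum: -7399460/63.

Key step: from the first term 4/9: the two k-th powers (C = 4/9) combine into one argument.
Ratio: r(k) = (-9) * (k-4) (k+2/3) / [(k-3/2) (k-2/3) (k+1)] - rational in k. x = (-9); t_0 = 4/9; negate the roots.


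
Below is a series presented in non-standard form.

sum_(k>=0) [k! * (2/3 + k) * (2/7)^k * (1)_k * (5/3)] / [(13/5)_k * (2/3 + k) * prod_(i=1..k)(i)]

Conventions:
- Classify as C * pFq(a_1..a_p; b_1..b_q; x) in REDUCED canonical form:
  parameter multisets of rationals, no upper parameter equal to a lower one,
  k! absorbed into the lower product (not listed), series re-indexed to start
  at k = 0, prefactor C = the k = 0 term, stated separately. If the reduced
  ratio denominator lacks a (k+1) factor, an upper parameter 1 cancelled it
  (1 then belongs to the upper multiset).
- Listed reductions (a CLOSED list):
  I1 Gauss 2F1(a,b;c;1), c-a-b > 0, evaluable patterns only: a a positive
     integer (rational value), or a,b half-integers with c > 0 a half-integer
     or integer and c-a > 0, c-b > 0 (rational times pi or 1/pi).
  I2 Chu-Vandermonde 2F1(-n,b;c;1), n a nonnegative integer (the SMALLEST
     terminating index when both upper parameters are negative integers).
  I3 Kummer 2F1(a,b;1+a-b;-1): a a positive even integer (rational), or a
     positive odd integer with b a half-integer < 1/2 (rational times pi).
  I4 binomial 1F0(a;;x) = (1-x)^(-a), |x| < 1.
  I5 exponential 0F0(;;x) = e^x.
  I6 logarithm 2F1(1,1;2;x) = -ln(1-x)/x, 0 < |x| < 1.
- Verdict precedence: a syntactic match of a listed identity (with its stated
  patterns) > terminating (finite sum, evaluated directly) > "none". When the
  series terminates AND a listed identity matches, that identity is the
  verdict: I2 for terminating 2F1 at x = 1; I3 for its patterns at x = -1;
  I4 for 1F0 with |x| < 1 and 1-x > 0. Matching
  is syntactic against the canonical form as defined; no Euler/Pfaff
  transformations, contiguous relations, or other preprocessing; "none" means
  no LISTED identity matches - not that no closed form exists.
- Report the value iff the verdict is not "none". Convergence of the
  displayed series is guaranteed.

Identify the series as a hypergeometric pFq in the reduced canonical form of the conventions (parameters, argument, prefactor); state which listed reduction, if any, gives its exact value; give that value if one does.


With C = 5/3: the canonical form is 2F1(1, 1; 13/5; 2/7). Verdict: no listed reduction: x = 2/7 and upper {1, 1} fail every I1-I6 pattern.

Structural cue: from the first term 5/3: striking the common factor k + 2/3 reduces the term (prefactor 5/3).
Consecutive-term ratio: r(k) = (2/7) * (k+1) (k+1) / [(k+13/5) (k+1)] - rational in k, leading ratio (2/7); with t_0 = 5/3, classification follows.


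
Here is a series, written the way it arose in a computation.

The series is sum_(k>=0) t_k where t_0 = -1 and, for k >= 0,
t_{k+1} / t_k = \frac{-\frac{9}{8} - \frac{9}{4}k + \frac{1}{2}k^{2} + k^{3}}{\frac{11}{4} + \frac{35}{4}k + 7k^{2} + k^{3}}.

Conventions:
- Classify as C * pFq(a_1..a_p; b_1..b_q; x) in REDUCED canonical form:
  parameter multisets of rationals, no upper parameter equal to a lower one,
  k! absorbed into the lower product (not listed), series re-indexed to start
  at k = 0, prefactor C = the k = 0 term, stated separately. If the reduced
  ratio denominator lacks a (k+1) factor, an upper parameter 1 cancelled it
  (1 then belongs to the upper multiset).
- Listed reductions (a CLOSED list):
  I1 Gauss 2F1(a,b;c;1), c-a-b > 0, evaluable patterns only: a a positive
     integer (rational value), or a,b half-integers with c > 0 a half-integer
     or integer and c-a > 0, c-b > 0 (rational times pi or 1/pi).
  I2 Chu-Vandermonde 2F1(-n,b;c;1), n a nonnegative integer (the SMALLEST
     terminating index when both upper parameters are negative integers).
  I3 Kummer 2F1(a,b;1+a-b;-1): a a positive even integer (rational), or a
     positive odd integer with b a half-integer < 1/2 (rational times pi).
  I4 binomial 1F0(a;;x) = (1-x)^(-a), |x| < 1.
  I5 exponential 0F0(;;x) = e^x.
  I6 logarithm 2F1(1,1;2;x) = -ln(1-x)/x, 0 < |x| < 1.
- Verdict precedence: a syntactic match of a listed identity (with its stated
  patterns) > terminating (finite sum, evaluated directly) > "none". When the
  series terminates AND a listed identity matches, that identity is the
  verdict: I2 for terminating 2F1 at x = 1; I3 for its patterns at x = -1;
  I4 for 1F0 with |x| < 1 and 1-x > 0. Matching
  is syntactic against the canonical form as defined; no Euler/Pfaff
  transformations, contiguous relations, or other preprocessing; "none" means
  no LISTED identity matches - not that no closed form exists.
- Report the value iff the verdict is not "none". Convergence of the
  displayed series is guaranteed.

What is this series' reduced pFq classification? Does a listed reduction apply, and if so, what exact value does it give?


Classification (C = -1): 2F1 with upper {-\frac{3}{2}, \frac{3}{2}}, lower {\frac{11}{2}}, argument x = 1. Verdict at x = 1: the half-integer Gauss pattern (I1) matches (x = 1; upper {-\frac{3}{2}, \frac{3}{2}} half-integers, c = \frac{11}{2} in the evaluable pattern). Sum: \left(-\frac{6615}{32768}\right) \cdot \pi.

Key step: t_0 being -1, factor the ratio over Q (C = -1, x = 1): negated roots = parameters.
Step ratio: r(k) = 1 * (k-\frac{3}{2}) (k+\frac{3}{2}) / [(k+\frac{11}{2}) (k+1)] ; factor over Q: parameters, x = 1, and C = -1.


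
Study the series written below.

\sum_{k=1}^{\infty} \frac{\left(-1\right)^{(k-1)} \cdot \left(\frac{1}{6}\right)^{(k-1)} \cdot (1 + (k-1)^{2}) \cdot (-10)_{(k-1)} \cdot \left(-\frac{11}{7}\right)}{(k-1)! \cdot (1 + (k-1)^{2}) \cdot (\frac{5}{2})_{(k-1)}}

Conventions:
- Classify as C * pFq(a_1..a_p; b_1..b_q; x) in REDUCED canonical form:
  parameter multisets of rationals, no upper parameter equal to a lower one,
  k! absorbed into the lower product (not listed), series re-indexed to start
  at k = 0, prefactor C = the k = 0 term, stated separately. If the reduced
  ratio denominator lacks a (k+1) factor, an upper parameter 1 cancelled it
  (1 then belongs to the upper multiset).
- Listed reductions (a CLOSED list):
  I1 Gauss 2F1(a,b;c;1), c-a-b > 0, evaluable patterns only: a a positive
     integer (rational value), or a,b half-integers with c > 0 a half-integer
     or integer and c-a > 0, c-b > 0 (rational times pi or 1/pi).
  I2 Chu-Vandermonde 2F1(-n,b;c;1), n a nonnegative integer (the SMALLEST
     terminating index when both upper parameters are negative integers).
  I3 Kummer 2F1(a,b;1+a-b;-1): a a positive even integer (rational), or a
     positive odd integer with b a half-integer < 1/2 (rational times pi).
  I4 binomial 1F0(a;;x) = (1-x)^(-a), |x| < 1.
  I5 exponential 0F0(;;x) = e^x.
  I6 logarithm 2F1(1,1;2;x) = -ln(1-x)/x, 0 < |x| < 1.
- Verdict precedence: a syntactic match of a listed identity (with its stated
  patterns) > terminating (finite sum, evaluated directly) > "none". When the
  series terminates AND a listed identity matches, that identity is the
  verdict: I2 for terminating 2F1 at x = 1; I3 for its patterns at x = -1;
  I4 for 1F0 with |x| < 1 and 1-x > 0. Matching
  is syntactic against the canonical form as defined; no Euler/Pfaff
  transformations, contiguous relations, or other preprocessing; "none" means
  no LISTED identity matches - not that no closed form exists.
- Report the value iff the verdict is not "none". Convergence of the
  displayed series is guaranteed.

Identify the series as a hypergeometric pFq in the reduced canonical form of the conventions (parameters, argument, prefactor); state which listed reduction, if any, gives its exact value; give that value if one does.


The tell: from the first term -\frac{11}{7}: the (-1)^k factor (prefactor -11/7) folds into the argument's sign.
Term ratio: r(k) = -\frac{1}{6} * (k-10) / [(k+\frac{5}{2}) (k+1)] - rational; roots negated = parameters, x = -\frac{1}{6}, C = -\frac{11}{7}.

Prefactor -\frac{11}{7}, argument -\frac{1}{6}: 1F1 with upper {-10} over lower {\frac{5}{2}}. Verdict: terminating - upper parameter -10 makes this a finite sum (last index 10), evaluated exactly. Hence: -\frac{11355892292765536}{3961005135243975}.


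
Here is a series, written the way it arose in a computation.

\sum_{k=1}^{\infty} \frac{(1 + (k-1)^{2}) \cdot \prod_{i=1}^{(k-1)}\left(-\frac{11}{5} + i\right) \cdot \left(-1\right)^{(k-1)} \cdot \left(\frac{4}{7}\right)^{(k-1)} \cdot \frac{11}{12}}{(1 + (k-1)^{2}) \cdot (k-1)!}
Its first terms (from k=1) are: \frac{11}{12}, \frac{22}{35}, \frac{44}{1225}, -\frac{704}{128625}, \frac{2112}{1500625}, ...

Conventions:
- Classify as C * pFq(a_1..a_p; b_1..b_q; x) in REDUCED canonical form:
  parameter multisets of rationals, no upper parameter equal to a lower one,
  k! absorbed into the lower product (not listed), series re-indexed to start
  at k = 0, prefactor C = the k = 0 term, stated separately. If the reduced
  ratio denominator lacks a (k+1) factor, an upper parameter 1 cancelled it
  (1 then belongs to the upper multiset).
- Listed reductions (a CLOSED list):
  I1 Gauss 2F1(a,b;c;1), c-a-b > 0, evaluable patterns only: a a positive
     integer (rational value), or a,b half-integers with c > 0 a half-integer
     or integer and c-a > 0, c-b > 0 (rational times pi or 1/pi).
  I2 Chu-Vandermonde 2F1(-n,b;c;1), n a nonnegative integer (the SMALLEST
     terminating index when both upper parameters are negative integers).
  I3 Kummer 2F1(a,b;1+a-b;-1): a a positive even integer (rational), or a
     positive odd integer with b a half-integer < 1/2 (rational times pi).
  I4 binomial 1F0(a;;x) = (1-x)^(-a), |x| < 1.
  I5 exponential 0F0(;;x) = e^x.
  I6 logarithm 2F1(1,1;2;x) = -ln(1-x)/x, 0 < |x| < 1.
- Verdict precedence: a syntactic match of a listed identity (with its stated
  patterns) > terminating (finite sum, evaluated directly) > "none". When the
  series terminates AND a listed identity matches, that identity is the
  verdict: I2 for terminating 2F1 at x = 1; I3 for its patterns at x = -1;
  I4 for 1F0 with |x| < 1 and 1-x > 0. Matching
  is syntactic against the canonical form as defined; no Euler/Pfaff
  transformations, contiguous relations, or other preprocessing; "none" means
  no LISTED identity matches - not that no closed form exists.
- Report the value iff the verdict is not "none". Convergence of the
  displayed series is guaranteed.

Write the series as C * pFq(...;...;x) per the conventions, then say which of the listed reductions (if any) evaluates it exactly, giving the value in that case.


Canonical form: C = \frac{11}{12} times 1F0 with upper {-\frac{6}{5}}, lower {-}, x = -\frac{4}{7}. Verdict: the I4 binomial reduction fires (the 1F0 binomial series: exponent 6/5, x = -\frac{4}{7}). Its exact value is \frac{11}{12} \cdot \left(\frac{11}{7}\right)^{\frac{6}{5}}.

First insight: x = -\frac{4}{7} and k^2 + 1 divides numerator and denominator alike; C = 11/12 after cancelling.
Term ratio: r(k) = -\frac{4}{7} * (k-\frac{6}{5}) / [(k+1)] - rational; roots negated = parameters, x = -\frac{4}{7}, C = \frac{11}{12}.


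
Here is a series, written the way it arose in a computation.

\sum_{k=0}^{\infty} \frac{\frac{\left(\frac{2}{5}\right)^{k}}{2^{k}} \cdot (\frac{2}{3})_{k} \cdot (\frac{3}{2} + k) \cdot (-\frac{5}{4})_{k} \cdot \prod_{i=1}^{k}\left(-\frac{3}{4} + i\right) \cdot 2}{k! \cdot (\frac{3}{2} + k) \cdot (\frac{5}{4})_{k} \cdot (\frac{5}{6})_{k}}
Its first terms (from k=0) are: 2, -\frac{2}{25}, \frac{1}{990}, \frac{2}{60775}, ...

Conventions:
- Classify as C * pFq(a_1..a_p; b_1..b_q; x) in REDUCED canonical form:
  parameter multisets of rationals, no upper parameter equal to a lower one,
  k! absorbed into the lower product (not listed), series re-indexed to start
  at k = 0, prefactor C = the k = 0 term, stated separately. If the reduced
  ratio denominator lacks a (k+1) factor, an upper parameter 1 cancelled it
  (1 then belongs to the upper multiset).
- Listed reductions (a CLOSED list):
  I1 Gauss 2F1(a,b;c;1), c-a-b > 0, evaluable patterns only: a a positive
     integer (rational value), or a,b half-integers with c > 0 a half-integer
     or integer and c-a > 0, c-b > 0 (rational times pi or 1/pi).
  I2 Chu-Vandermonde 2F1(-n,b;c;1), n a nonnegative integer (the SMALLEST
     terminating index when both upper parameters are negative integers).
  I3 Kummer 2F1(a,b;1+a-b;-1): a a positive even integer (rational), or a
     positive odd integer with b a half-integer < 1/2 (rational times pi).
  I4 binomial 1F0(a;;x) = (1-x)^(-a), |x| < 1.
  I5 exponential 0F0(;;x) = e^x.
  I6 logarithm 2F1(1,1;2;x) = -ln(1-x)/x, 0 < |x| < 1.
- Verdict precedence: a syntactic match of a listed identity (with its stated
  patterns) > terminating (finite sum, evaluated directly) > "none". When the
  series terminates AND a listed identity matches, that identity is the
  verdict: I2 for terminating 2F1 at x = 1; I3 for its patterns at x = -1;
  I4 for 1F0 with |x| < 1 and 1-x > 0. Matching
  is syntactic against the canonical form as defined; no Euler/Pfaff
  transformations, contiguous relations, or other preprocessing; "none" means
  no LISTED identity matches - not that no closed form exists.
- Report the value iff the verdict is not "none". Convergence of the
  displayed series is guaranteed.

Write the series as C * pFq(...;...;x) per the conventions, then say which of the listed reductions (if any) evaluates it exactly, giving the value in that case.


Reduced: x = \frac{1}{5}, 3F2, upper = {-\frac{5}{4}, \frac{1}{4}, \frac{2}{3}}, lower = {\frac{5}{6}, \frac{5}{4}}, C = 2. Verdict: no listed reduction: x = \frac{1}{5} and upper {-\frac{5}{4}, \frac{1}{4}, \frac{2}{3}} fail every I1-I6 pattern.

Structural cue: from the first term 2: k + 3/2 divides numerator and denominator alike; C = 2, x = 1/5 after cancelling.
Adjacent-term ratio: r(k) = \frac{1}{5} * (k-\frac{5}{4}) (k+\frac{1}{4}) (k+\frac{2}{3}) / [(k+\frac{5}{6}) (k+\frac{5}{4}) (k+1)] - poly over poly, x = \frac{1}{5} from leading terms; C = 2 at k = 0.


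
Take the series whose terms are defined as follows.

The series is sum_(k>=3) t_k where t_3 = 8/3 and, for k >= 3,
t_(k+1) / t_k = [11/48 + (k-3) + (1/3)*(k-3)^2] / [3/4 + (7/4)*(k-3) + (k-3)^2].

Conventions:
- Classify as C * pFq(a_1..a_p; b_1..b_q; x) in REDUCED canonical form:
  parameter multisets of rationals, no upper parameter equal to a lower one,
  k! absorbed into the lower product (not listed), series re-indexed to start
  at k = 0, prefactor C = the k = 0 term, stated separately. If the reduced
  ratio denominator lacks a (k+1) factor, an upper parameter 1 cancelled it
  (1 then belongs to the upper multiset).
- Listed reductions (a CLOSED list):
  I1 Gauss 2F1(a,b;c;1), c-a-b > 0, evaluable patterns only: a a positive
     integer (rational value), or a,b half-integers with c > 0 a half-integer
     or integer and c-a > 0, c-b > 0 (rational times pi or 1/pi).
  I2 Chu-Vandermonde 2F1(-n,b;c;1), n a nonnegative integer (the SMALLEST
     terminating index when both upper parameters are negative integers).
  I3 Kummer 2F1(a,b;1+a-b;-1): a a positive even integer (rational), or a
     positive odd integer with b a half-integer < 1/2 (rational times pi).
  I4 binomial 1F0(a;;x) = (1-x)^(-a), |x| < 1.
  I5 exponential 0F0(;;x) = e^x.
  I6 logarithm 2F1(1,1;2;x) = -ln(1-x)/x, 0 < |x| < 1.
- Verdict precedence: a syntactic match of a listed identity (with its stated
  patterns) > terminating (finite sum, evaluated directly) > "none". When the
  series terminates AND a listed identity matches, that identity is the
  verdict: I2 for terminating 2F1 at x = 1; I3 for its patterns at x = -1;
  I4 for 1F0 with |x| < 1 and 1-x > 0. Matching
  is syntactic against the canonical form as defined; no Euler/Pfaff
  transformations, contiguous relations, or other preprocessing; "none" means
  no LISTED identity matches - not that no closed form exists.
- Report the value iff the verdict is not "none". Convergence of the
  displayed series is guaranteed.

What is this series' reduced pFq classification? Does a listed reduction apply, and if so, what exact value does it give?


With C = 8/3: the canonical form is 2F1(1/4, 11/4; 3/4; 1/3). Verdict: none (x = 1/3): each listed identity misses the multisets {1/4, 11/4} ; {3/4}.

The tell: t_0 being 8/3, roots of the ratio polynomials (C = 8/3, x = 1/3) are the negated parameters.
Adjacent-term ratio: r(k) = (1/3) * (k+1/4) (k+11/4) / [(k+3/4) (k+1)] - rational in k. x = (1/3); t_0 = 8/3; negate the roots.


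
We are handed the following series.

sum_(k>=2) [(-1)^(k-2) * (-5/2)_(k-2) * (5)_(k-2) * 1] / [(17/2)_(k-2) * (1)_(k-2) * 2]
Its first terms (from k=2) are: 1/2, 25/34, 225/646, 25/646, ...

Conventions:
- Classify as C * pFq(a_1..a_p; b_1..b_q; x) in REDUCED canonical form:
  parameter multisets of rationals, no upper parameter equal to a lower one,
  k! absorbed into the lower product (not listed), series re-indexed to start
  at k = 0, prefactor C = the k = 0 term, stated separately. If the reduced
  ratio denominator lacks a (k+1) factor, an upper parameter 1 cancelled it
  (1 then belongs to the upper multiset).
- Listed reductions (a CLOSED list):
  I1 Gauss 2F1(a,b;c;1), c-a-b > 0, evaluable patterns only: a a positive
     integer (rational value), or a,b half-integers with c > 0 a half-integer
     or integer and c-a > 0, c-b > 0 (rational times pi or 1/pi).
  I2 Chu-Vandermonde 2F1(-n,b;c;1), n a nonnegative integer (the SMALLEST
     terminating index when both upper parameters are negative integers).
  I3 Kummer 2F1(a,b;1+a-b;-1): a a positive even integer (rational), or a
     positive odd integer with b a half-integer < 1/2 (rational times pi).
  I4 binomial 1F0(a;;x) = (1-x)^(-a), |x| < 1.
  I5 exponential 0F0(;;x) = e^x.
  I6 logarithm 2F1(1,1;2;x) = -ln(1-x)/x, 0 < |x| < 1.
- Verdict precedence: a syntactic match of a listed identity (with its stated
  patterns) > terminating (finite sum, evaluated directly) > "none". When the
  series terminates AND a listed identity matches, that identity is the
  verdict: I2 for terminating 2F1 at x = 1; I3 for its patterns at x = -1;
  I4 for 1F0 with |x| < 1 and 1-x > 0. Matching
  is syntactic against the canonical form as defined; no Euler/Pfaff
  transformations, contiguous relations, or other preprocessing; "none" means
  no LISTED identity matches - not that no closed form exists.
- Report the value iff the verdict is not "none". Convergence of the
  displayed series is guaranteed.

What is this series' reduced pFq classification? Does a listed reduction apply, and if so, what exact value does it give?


With C = 1/2: the canonical form is 2F1(-5/2, 5; 17/2; -1). Verdict: Kummer's theorem (I3) applies (x = -1; c = 17/2 equals 1+a-b for upper {-5/2, 5}: listed pattern). Exact value: (135135/262144) * pi.

First insight: x = (-1) and (1)_k (C = 1/2) is k! itself.
Ratio: r(k) = (-1) * (k-5/2) (k+5) / [(k+17/2) (k+1)] - rational in k. x = (-1); t_0 = 1/2; negate the roots.


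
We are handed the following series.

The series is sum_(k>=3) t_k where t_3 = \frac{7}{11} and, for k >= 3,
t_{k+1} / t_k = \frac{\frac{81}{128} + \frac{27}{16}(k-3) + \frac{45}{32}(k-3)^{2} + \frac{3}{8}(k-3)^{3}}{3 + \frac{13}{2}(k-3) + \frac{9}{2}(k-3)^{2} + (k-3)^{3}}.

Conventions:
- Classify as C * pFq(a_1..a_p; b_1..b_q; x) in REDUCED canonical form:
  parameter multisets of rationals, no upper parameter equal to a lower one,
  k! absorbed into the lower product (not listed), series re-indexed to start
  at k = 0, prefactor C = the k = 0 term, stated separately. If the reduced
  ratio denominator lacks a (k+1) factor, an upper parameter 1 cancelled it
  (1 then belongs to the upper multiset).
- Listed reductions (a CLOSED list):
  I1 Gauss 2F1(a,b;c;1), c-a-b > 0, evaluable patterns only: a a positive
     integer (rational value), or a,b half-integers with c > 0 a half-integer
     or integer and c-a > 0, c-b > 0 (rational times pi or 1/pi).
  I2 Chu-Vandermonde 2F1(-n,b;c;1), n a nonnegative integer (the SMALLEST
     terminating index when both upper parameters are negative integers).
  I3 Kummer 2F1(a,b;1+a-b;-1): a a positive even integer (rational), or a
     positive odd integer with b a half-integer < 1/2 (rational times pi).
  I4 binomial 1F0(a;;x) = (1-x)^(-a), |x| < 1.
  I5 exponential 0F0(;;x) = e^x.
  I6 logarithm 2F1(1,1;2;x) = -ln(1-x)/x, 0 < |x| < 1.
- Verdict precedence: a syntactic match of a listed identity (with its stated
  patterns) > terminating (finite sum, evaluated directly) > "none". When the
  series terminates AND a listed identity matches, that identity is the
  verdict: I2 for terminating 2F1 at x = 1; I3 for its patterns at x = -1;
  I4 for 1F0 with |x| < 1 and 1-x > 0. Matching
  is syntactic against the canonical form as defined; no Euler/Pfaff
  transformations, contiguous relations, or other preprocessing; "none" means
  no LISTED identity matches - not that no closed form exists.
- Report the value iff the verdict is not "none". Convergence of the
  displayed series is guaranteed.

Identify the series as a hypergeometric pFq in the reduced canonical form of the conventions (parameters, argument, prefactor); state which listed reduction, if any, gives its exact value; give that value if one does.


With C = \frac{7}{11}: the canonical form is 2F1(\frac{3}{4}, \frac{3}{2}; 2; \frac{3}{8}). Verdict: none - at argument \frac{3}{8} the multisets {\frac{3}{4}, \frac{3}{2}} ; {2} match no listed identity.

The tell: t_0 being \frac{7}{11}, the expanded ratio factors over Q; prefactor 7/11, roots give parameters.
Step ratio: r(k) = \frac{3}{8} * (k+\frac{3}{4}) (k+\frac{3}{2}) / [(k+2) (k+1)] - rational in k, leading ratio \frac{3}{8}; with t_0 = \frac{7}{11}, classification follows.


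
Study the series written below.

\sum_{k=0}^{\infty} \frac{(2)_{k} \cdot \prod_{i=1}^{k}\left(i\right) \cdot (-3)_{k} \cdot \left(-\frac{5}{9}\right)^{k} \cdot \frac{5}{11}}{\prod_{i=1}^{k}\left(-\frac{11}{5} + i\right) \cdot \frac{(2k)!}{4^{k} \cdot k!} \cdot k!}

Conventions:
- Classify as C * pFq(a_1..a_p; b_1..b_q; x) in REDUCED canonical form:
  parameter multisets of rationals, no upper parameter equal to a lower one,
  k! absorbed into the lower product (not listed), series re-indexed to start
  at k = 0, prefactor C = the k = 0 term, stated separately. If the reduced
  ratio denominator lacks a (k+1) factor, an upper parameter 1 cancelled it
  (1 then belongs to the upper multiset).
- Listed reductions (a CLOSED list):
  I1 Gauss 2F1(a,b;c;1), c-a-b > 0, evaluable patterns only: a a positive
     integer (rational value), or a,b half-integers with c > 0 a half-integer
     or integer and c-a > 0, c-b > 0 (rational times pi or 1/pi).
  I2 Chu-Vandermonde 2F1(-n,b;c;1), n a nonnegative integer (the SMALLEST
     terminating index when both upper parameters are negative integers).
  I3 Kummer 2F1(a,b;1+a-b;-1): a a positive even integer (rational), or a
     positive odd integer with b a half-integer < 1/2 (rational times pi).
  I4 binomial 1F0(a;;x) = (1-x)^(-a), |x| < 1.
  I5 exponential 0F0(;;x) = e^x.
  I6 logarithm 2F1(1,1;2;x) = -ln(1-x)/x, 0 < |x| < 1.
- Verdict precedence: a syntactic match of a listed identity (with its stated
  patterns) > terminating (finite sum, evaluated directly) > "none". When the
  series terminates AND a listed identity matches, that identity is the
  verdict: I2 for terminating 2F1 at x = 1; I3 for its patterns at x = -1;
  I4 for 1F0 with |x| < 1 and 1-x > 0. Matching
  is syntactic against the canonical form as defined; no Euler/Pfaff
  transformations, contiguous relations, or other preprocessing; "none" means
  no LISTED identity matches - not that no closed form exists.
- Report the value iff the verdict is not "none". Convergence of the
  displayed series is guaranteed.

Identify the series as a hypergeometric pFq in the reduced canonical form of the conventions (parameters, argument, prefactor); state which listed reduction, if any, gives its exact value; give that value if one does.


First insight: with t_0 = \frac{5}{11}, the running product (prefactor 5/11) telescopes to a rising factorial.
Step ratio: r(k) = -\frac{5}{9} * (k-3) (k+1) (k+2) / [(k-\frac{6}{5}) (k+\frac{1}{2}) (k+1)] - rational in k, leading ratio -\frac{5}{9}; with t_0 = \frac{5}{11}, classification follows.

At argument -\frac{5}{9}: a 3F2 with upper {-3, 1, 2}, lower {-\frac{6}{5}, \frac{1}{2}}, scaled by C = \frac{5}{11}. Verdict: terminating - no listed pattern fits, but -3 in the upper list cuts the series at k = 3; direct evaluation. Exact value: \frac{458395}{8019}.
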